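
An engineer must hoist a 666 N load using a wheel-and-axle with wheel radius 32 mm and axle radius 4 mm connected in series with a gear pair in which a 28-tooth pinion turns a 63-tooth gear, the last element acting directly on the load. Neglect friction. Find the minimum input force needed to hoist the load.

37 N

Wheel-and-axle MA = R/r = 32/4 = 8.
Gear pair MA = 63/28 = 2.25.
Combined ideal MA = 8 × 2.25 = 18.
Effort = load / MA = 666 / 18 = 37 N.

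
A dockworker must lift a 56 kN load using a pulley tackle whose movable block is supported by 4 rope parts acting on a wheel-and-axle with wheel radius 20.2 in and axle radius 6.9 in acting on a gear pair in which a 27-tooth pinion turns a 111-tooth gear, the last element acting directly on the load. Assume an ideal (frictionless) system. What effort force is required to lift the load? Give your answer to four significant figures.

Block-and-tackle MA = number of supporting rope parts = 4.
Wheel-and-axle MA = R/r = 20.2/6.9 = 2.9275.
Gear pair MA = 111/27 = 4.1111.
Combined ideal MA = 4 × 2.9275 × 4.1111 = 48.142.
Effort = load / MA = 56 / 48.142 = 1.1632 kN.

1.163 kN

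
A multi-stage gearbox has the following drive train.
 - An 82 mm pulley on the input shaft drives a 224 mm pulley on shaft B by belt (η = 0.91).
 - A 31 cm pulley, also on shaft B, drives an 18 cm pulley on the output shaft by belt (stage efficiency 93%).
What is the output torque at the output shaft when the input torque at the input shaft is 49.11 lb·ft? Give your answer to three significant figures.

Belt: ratio = 224/82 = 2.7317; torque at shaft B = 49.11 × 2.7317 × 0.91 = 122.08 lb·ft.
Belt: ratio = 18/31 = 0.58065; torque at the output shaft = 122.08 × 0.58065 × 0.93 = 65.923 lb·ft.

65.9 lb·ft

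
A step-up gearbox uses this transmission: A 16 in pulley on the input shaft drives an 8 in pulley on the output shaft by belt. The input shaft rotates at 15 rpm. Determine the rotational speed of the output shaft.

Belt: ratio = 8/16 = 0.5, so the output shaft turns at 15 / 0.5 = 30 rpm.

30 rpm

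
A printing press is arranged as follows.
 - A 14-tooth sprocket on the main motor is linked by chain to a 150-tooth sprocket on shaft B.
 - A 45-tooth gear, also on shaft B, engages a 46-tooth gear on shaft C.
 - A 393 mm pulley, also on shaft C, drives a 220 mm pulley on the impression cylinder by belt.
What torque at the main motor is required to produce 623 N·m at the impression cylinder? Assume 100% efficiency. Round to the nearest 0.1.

101.6 N·m

Overall ratio R = 10.714 × 1.0222 × 0.5598 = 6.1311.
Input torque = output torque / R = 623 / 6.1311 = 101.61 N·m.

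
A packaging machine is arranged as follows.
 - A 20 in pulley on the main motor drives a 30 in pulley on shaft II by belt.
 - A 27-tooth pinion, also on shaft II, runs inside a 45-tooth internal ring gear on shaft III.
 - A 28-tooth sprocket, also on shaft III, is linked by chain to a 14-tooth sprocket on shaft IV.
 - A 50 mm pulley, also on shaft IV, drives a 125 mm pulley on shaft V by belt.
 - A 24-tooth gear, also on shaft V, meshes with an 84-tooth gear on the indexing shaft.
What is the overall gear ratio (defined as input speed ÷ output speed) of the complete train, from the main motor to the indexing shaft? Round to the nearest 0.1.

10.9

Each stage contributes driven/driver: belt 30/20 = 1.5, internal gear 45/27 = 1.6667, chain 14/28 = 0.5, belt 125/50 = 2.5, gear mesh 84/24 = 3.5.
Overall: 1.5 × 1.6667 × 0.5 × 2.5 × 3.5 = 10.938.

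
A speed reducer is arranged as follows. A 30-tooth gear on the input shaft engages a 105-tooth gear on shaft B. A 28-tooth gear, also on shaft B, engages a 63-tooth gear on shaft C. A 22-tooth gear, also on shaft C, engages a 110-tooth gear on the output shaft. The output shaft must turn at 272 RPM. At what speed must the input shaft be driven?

Overall ratio R = 3.5 × 2.25 × 5 = 39.375.
Required input speed = output speed × R = 272 × 39.375 = 10710 RPM.

10710 RPM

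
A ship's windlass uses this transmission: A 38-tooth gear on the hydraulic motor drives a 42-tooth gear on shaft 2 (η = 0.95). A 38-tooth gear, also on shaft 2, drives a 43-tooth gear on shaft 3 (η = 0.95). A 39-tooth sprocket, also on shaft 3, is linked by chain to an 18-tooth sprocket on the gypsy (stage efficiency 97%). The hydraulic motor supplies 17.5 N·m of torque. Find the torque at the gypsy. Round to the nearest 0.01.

8.84 N·m

gear mesh 42/38 = 1.1053 → τ = 17.5·1.1053·0.95 = 18.375 N·m
gear mesh 43/38 = 1.1316 → τ = 18.375·1.1316·0.95 = 19.753 N·m
chain 18/39 = 0.46154 → τ = 19.753·0.46154·0.97 = 8.8433 N·m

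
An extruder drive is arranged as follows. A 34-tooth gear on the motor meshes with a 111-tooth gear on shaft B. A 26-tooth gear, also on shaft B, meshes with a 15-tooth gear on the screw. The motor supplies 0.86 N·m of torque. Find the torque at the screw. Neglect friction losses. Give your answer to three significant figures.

1.62 N·m

gear mesh 111/34 = 3.2647 → τ = 0.86·3.2647 = 2.8076 N·m
gear mesh 15/26 = 0.57692 → τ = 2.8076·0.57692 = 1.6198 N·m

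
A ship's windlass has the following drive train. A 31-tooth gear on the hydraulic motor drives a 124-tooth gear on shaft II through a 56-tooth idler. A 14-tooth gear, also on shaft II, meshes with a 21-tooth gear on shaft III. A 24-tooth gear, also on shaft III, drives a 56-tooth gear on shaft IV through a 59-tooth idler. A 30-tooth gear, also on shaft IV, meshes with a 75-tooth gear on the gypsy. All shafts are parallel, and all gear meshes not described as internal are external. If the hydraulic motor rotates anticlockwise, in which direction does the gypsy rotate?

anticlockwise

the hydraulic motor → shaft II: driver → idler → driven is 2 external meshes, 2 reversals → CCW.
shaft II → shaft III: external mesh, 1 reversal → CW.
shaft III → shaft IV: driver → idler → driven is 2 external meshes, 2 reversals → CW.
shaft IV → the gypsy: external mesh, 1 reversal → CCW.
6 reversals in total — an even number — so the gypsy turns the same way as the hydraulic motor.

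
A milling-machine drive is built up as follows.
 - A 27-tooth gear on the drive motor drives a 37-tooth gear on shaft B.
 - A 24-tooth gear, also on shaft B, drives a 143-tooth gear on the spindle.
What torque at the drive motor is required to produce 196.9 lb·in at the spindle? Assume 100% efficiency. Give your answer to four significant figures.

24.11 lb·in

Overall ratio R = 1.3704 × 5.9583 = 8.1651.
Input torque = output torque / R = 196.9 / 8.1651 = 24.115 lb·in.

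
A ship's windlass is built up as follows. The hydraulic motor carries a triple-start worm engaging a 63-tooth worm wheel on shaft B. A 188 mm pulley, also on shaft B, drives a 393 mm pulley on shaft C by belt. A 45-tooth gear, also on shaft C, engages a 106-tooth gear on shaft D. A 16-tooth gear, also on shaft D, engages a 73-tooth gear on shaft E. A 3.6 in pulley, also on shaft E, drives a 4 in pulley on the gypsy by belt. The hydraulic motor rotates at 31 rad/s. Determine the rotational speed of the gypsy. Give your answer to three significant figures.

0.0591 rad/s

Worm: ratio = 63/3 = 21, so shaft B turns at 31 / 21 = 1.4762 rad/s.
Belt: ratio = 393/188 = 2.0904, so shaft C turns at 1.4762 / 2.0904 = 0.70617 rad/s.
Gear mesh: ratio = 106/45 = 2.3556, so shaft D turns at 0.70617 / 2.3556 = 0.29979 rad/s.
Gear mesh: ratio = 73/16 = 4.5625, so shaft E turns at 0.29979 / 4.5625 = 0.065707 rad/s.
Belt: ratio = 4/3.6 = 1.1111, so the gypsy turns at 0.065707 / 1.1111 = 0.059136 rad/s.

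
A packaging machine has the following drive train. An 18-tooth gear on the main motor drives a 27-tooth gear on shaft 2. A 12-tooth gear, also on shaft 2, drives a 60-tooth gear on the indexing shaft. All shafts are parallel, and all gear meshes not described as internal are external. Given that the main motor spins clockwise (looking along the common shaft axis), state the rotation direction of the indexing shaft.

clockwise

the main motor → shaft 2: external mesh, 1 reversal → CCW.
shaft 2 → the indexing shaft: external mesh, 1 reversal → CW.
2 reversals in total — an even number — so the indexing shaft turns the same way as the main motor.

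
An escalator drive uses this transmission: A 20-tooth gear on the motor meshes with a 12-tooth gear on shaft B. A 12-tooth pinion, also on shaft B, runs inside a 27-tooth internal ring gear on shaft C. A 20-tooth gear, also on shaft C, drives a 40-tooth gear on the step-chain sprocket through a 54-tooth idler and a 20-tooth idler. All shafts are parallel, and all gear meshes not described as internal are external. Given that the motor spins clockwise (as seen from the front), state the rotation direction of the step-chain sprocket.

clockwise

the motor → shaft B: external mesh, 1 reversal → CCW.
shaft B → shaft C: internal mesh, same direction → CCW.
shaft C → the step-chain sprocket: driver → idler → idler → driven is 3 external meshes, 3 reversals → CW.
4 reversals in total — an even number — so the step-chain sprocket turns the same way as the motor.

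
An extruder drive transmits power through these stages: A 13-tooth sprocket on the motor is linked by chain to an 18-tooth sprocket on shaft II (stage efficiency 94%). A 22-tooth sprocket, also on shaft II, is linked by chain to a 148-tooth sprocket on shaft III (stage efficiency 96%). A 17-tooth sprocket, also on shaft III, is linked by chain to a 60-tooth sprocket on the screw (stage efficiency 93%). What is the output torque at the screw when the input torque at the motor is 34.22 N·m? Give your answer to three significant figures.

944 N·m

chain 18/13 = 1.3846 → τ = 34.22·1.3846·0.94 = 44.539 N·m
chain 148/22 = 6.7273 → τ = 44.539·6.7273·0.96 = 287.64 N·m
chain 60/17 = 3.5294 → τ = 287.64·3.5294·0.93 = 944.13 N·m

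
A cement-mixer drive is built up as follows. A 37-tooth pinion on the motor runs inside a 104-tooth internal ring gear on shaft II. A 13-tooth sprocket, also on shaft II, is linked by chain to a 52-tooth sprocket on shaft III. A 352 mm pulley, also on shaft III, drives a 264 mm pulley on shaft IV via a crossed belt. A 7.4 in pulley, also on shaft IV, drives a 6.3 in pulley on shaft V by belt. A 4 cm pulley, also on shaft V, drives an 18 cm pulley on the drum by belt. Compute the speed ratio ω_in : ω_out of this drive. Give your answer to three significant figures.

32.3

Each stage contributes driven/driver: internal gear 104/37 = 2.8108, chain 52/13 = 4, belt 264/352 = 0.75, belt 6.3/7.4 = 0.85135, belt 18/4 = 4.5.
Overall: 2.8108 × 4 × 0.75 × 0.85135 × 4.5 = 32.305.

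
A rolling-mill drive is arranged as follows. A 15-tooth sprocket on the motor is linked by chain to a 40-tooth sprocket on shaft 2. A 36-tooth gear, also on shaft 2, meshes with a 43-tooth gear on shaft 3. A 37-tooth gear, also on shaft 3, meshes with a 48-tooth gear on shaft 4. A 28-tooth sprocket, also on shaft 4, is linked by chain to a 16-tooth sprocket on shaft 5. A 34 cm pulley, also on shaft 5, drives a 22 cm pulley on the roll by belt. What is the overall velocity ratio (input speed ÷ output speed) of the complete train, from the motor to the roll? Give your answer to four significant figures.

Each stage contributes driven/driver: chain 40/15 = 2.6667, gear mesh 43/36 = 1.1944, gear mesh 48/37 = 1.2973, chain 16/28 = 0.57143, belt 22/34 = 0.64706.
Overall: 2.6667 × 1.1944 × 1.2973 × 0.57143 × 0.64706 = 1.5278.

1.528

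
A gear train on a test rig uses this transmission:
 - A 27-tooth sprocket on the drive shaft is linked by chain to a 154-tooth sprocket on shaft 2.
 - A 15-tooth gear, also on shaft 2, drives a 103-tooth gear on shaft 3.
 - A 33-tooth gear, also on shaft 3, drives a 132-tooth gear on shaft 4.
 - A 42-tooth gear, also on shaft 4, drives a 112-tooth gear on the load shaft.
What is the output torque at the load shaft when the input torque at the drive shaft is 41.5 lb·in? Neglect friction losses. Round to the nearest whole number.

After the chain (154/27): 41.5 × 5.7037 = 236.7 lb·in
After the gear mesh (103/15): 236.7 × 6.8667 = 1625.4 lb·in
After the gear mesh (132/33): 1625.4 × 4 = 6501.5 lb·in
After the gear mesh (112/42): 6501.5 × 2.6667 = 17337 lb·in

17337 lb·in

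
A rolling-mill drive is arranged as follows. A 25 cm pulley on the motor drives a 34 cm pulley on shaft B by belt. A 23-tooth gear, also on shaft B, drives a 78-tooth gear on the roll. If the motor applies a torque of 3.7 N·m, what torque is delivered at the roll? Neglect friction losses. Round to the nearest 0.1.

17.1 N·m

After the belt (34/25): 3.7 × 1.36 = 5.032 N·m
After the gear mesh (78/23): 5.032 × 3.3913 = 17.065 N·m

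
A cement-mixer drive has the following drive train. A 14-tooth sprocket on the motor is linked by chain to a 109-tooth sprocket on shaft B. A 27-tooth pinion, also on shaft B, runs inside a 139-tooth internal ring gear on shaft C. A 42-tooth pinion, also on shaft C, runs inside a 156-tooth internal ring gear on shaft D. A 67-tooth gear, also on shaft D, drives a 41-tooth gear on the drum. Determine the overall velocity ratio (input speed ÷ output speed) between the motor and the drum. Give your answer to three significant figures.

91.1

Each stage contributes driven/driver: chain 109/14 = 7.7857, internal gear 139/27 = 5.1481, internal gear 156/42 = 3.7143, gear mesh 41/67 = 0.61194.
Overall: 7.7857 × 5.1481 × 3.7143 × 0.61194 = 91.103.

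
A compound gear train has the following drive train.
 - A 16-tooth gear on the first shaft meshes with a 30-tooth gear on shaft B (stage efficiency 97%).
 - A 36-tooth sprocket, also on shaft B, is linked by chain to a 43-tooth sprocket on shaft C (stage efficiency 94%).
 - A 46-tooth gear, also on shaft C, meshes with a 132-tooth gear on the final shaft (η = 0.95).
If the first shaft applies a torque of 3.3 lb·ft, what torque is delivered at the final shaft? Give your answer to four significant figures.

gear mesh 30/16 = 1.875 → τ = 3.3·1.875·0.97 = 6.0019 lb·ft
chain 43/36 = 1.1944 → τ = 6.0019·1.1944·0.94 = 6.7388 lb·ft
gear mesh 132/46 = 2.8696 → τ = 6.7388·2.8696·0.95 = 18.37 lb·ft

18.37 lb·ft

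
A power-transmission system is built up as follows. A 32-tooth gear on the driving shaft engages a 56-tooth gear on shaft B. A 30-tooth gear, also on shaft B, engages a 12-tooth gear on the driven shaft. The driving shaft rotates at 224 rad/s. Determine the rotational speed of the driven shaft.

the driving shaft → shaft B (gear mesh, 56/32): 224 ÷ 1.75 = 128 rad/s
shaft B → the driven shaft (gear mesh, 12/30): 128 ÷ 0.4 = 320 rad/s

320 rad/s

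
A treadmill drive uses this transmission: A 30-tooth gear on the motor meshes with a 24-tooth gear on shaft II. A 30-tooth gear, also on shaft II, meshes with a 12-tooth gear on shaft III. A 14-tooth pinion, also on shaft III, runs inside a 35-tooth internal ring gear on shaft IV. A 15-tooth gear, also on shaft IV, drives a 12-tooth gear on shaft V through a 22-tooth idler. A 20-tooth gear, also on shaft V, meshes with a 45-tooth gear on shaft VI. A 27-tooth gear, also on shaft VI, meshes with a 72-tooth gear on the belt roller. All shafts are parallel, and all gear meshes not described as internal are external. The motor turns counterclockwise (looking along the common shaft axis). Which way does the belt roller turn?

the motor → shaft II: external mesh, 1 reversal → CW.
shaft II → shaft III: external mesh, 1 reversal → CCW.
shaft III → shaft IV: internal mesh, same direction → CCW.
shaft IV → shaft V: driver → idler → driven is 2 external meshes, 2 reversals → CCW.
shaft V → shaft VI: external mesh, 1 reversal → CW.
shaft VI → the belt roller: external mesh, 1 reversal → CCW.
6 reversals in total — an even number — so the belt roller turns the same way as the motor.

counterclockwise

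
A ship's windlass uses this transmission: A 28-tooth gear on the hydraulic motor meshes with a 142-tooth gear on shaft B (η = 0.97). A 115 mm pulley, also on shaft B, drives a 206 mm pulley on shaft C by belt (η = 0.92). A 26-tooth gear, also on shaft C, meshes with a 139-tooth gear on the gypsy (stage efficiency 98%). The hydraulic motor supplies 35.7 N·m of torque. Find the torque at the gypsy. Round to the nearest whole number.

1516 N·m

Gear mesh: ratio = 142/28 = 5.0714; torque at shaft B = 35.7 × 5.0714 × 0.97 = 175.62 N·m.
Belt: ratio = 206/115 = 1.7913; torque at shaft C = 175.62 × 1.7913 × 0.92 = 289.42 N·m.
Gear mesh: ratio = 139/26 = 5.3462; torque at the gypsy = 289.42 × 5.3462 × 0.98 = 1516.3 N·m.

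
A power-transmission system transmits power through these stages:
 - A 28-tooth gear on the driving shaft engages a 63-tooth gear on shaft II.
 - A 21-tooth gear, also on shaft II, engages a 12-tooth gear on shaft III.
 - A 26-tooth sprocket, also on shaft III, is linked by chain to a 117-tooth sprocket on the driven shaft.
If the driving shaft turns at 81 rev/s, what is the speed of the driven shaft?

14 rev/s

Gear mesh: ratio = 63/28 = 2.25, so shaft II turns at 81 / 2.25 = 36 rev/s.
Gear mesh: ratio = 12/21 = 0.57143, so shaft III turns at 36 / 0.57143 = 63 rev/s.
Chain: ratio = 117/26 = 4.5, so the driven shaft turns at 63 / 4.5 = 14 rev/s.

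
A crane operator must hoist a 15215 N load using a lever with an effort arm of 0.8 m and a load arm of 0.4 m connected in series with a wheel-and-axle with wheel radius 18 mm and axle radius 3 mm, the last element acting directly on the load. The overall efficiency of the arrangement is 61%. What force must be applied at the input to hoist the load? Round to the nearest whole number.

2079 N

Lever MA = effort arm / load arm = 0.8/0.4 = 2.
Wheel-and-axle MA = R/r = 18/3 = 6.
Combined ideal MA = 2 × 6 = 12.
Actual MA = 12 × 0.61 = 7.32.
Effort = load / actual MA = 15215 / 7.32 = 2078.6 N.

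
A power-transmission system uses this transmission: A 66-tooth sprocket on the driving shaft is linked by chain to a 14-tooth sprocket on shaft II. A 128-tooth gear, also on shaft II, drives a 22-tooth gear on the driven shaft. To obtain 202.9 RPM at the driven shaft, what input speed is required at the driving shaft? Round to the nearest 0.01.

Overall ratio R = 0.21212 × 0.17188 = 0.036458.
Required input speed = output speed × R = 202.9 × 0.036458 = 7.3974 RPM.

7.40 RPM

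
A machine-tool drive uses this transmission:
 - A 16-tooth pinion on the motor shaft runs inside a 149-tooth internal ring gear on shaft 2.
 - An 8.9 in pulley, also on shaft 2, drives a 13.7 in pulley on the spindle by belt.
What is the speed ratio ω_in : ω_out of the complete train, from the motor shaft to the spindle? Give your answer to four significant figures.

14.33

Each stage contributes driven/driver: internal gear 149/16 = 9.3125, belt 13.7/8.9 = 1.5393.
Overall: 9.3125 × 1.5393 = 14.335.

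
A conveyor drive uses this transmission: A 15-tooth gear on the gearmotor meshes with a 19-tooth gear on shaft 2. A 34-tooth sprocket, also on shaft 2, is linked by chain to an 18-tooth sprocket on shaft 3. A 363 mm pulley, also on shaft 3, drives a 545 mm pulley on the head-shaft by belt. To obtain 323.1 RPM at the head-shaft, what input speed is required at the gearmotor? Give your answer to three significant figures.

325 RPM

Overall ratio R = 1.2667 × 0.52941 × 1.5014 = 1.0068.
Required input speed = output speed × R = 323.1 × 1.0068 = 325.3 RPM.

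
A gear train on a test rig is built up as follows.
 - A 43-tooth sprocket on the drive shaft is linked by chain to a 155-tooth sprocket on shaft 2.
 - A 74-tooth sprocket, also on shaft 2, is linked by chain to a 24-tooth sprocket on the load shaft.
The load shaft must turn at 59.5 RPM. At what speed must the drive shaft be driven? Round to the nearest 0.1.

Overall ratio R = 3.6047 × 0.32432 = 1.1691.
Required input speed = output speed × R = 59.5 × 1.1691 = 69.56 RPM.

69.6 RPM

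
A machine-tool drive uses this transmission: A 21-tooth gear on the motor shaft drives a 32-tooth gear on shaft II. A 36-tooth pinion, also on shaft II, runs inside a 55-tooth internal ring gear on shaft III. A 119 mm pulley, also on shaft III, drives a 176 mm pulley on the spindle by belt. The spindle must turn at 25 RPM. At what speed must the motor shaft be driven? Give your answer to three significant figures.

86.1 RPM

Overall ratio R = 1.5238 × 1.5278 × 1.479 = 3.4432.
Required input speed = output speed × R = 25 × 3.4432 = 86.079 RPM.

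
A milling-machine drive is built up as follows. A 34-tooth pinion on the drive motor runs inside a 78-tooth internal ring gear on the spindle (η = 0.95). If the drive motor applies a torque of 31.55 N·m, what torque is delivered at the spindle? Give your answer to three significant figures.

68.8 N·m

After the internal gear (78/34): 31.55 × 2.2941 × 0.95 = 68.76 N·m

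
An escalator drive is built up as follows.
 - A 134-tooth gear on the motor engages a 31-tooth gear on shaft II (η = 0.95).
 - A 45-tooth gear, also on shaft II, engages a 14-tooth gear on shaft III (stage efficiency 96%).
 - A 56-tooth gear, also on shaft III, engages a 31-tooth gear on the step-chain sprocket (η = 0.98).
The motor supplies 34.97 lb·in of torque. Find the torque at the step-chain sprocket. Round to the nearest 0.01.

1.25 lb·in

gear mesh 31/134 = 0.23134 → τ = 34.97·0.23134·0.95 = 7.6856 lb·in
gear mesh 14/45 = 0.31111 → τ = 7.6856·0.31111·0.96 = 2.2954 lb·in
gear mesh 31/56 = 0.55357 → τ = 2.2954·0.55357·0.98 = 1.2453 lb·in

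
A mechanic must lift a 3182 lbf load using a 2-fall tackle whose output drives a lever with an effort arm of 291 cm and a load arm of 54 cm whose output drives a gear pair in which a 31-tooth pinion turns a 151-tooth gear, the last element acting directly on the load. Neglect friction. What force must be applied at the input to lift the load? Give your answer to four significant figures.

Block-and-tackle MA = number of supporting rope parts = 2.
Lever MA = effort arm / load arm = 291/54 = 5.3889.
Gear pair MA = 151/31 = 4.871.
Combined ideal MA = 2 × 5.3889 × 4.871 = 52.498.
Effort = load / MA = 3182 / 52.498 = 60.612 lbf.

60.61 lbf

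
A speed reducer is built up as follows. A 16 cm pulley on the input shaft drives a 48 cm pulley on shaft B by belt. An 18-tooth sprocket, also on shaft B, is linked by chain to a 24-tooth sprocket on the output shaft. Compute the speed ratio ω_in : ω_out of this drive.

Each stage contributes driven/driver: belt 48/16 = 3, chain 24/18 = 1.3333.
Overall: 3 × 1.3333 = 4.

4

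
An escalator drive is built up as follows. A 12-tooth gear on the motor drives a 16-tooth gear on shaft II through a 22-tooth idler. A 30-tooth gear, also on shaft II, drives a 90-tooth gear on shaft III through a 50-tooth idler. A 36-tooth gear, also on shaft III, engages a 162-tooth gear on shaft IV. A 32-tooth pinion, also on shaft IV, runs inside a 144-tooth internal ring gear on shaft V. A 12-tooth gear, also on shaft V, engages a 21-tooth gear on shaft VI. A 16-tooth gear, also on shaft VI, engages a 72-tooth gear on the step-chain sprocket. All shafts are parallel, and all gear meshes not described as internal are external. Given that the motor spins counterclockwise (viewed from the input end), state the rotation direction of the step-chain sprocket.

the motor → shaft II: driver → idler → driven is 2 external meshes, 2 reversals → CCW.
shaft II → shaft III: driver → idler → driven is 2 external meshes, 2 reversals → CCW.
shaft III → shaft IV: external mesh, 1 reversal → CW.
shaft IV → shaft V: internal mesh, same direction → CW.
shaft V → shaft VI: external mesh, 1 reversal → CCW.
shaft VI → the step-chain sprocket: external mesh, 1 reversal → CW.
7 reversals in total — an odd number — so the step-chain sprocket turns opposite to the motor.

clockwise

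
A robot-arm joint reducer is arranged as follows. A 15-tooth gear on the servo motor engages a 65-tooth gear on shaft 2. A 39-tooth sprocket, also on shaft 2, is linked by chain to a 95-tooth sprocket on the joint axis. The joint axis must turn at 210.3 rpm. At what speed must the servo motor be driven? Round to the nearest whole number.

2220 rpm

Overall ratio R = 4.3333 × 2.4359 = 10.556.
Required input speed = output speed × R = 210.3 × 10.556 = 2219.8 rpm.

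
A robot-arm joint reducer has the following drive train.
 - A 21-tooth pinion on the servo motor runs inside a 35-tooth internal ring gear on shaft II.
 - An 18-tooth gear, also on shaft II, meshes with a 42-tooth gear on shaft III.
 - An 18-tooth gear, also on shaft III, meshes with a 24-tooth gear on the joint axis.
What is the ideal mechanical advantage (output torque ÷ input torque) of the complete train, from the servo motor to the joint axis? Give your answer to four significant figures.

5.185

Each stage contributes driven/driver: internal gear 35/21 = 1.6667, gear mesh 42/18 = 2.3333, gear mesh 24/18 = 1.3333.
Overall: 1.6667 × 2.3333 × 1.3333 = 5.1852.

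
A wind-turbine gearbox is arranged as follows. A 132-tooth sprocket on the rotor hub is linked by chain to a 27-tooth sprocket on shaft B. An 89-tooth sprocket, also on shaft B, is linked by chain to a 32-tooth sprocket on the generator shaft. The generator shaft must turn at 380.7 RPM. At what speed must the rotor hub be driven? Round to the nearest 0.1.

28.0 RPM

Overall ratio R = 0.20455 × 0.35955 = 0.073544.
Required input speed = output speed × R = 380.7 × 0.073544 = 27.998 RPM.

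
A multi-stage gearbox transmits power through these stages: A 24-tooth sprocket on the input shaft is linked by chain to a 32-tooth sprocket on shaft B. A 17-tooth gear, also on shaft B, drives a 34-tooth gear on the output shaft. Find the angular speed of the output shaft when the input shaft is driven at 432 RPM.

Chain: ratio = 32/24 = 1.3333, so shaft B turns at 432 / 1.3333 = 324 RPM.
Gear mesh: ratio = 34/17 = 2, so the output shaft turns at 324 / 2 = 162 RPM.

162 RPM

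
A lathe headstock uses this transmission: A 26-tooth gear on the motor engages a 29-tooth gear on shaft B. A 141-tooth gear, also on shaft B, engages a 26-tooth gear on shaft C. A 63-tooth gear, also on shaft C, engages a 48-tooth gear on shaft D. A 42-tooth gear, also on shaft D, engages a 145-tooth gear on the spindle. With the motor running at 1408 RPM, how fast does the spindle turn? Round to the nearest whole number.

2603 RPM

gear mesh 29/26 = 1.1154 → 1408/1.1154 = 1262.3 RPM
gear mesh 26/141 = 0.1844 → 1262.3/0.1844 = 6845.8 RPM
gear mesh 48/63 = 0.7619 → 6845.8/0.7619 = 8985.1 RPM
gear mesh 145/42 = 3.4524 → 8985.1/3.4524 = 2602.6 RPM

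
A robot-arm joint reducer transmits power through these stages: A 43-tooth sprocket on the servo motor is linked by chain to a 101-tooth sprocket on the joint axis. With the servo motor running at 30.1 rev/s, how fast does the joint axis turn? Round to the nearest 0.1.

chain 101/43 = 2.3488 → 30.1/2.3488 = 12.815 rev/s

12.8 rev/s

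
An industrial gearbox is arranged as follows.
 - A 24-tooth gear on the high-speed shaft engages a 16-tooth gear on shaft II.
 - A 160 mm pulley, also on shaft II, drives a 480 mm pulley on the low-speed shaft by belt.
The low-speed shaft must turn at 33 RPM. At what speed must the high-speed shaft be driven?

Overall ratio R = 0.66667 × 3 = 2.
Required input speed = output speed × R = 33 × 2 = 66 RPM.

66 RPM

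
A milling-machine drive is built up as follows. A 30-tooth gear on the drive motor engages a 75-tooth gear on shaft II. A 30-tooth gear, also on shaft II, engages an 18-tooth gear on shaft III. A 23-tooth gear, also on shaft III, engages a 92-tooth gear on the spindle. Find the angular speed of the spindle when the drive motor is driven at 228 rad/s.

the drive motor → shaft II (gear mesh, 75/30): 228 ÷ 2.5 = 91.2 rad/s
shaft II → shaft III (gear mesh, 18/30): 91.2 ÷ 0.6 = 152 rad/s
shaft III → the spindle (gear mesh, 92/23): 152 ÷ 4 = 38 rad/s

38 rad/s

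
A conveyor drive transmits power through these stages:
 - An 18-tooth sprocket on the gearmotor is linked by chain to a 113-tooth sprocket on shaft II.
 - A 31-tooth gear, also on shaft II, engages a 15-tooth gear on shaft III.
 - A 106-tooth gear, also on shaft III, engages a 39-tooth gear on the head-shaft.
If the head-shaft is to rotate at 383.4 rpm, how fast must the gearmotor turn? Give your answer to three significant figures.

428 rpm

Overall ratio R = 6.2778 × 0.48387 × 0.36792 = 1.1176.
Required input speed = output speed × R = 383.4 × 1.1176 = 428.5 rpm.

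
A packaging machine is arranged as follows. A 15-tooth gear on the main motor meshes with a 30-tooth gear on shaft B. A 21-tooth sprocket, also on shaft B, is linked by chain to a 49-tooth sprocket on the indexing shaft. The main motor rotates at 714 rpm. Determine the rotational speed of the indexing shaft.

153 rpm

Gear mesh: ratio = 30/15 = 2, so shaft B turns at 714 / 2 = 357 rpm.
Chain: ratio = 49/21 = 2.3333, so the indexing shaft turns at 357 / 2.3333 = 153 rpm.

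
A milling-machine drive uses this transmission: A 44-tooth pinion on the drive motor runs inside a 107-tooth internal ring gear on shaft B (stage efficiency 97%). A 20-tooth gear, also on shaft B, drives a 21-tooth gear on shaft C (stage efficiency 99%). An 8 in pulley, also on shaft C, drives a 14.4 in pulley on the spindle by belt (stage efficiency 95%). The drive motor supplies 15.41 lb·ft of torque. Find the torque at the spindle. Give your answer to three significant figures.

After the internal gear (107/44): 15.41 × 2.4318 × 0.97 = 36.35 lb·ft
After the gear mesh (21/20): 36.35 × 1.05 × 0.99 = 37.786 lb·ft
After the belt (14.4/8): 37.786 × 1.8 × 0.95 = 64.614 lb·ft

64.6 lb·ft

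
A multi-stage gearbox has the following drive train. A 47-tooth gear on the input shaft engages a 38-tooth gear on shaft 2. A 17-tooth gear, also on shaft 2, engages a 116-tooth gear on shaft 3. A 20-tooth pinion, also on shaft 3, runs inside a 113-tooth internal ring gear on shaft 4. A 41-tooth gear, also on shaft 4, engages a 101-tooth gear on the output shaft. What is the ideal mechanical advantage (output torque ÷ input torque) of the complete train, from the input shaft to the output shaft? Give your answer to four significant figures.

76.79

Each stage contributes driven/driver: gear mesh 38/47 = 0.80851, gear mesh 116/17 = 6.8235, internal gear 113/20 = 5.65, gear mesh 101/41 = 2.4634.
Overall: 0.80851 × 6.8235 × 5.65 × 2.4634 = 76.786.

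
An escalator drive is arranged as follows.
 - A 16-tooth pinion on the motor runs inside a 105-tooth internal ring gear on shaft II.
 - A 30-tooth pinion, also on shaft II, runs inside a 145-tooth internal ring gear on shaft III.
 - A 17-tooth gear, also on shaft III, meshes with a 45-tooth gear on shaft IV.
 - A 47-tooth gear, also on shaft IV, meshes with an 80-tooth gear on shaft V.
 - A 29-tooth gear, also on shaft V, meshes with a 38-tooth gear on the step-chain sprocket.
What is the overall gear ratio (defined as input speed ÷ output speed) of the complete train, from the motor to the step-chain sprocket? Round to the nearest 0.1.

187.3

Each stage contributes driven/driver: internal gear 105/16 = 6.5625, internal gear 145/30 = 4.8333, gear mesh 45/17 = 2.6471, gear mesh 80/47 = 1.7021, gear mesh 38/29 = 1.3103.
Overall: 6.5625 × 4.8333 × 2.6471 × 1.7021 × 1.3103 = 187.27.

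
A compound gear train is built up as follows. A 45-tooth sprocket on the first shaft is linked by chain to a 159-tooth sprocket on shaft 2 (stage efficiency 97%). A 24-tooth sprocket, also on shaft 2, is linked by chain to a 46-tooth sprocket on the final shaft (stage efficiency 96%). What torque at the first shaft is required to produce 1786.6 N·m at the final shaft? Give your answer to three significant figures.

Overall ratio R = 3.5333 × 1.9167 = 6.7722; overall efficiency η = 0.97 × 0.96 = 0.9312.
Input torque = output torque / (R × η) = 1786.6 / (6.7722 × 0.9312) = 283.3 N·m.

283 N·m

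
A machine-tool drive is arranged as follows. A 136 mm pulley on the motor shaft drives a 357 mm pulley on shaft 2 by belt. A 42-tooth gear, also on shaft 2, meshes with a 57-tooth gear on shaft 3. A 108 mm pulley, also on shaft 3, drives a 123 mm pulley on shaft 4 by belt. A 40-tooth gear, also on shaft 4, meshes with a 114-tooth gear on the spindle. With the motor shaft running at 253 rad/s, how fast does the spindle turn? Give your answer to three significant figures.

belt 357/136 = 2.625 → 253/2.625 = 96.381 rad/s
gear mesh 57/42 = 1.3571 → 96.381/1.3571 = 71.018 rad/s
belt 123/108 = 1.1389 → 71.018/1.1389 = 62.357 rad/s
gear mesh 114/40 = 2.85 → 62.357/2.85 = 21.88 rad/s

21.9 rad/s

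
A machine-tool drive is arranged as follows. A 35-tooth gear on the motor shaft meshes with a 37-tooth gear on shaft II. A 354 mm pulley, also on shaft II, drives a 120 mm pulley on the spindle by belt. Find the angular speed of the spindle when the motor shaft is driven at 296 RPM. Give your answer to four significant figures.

gear mesh 37/35 = 1.0571 → 296/1.0571 = 280 RPM
belt 120/354 = 0.33898 → 280/0.33898 = 826 RPM

826.0 RPM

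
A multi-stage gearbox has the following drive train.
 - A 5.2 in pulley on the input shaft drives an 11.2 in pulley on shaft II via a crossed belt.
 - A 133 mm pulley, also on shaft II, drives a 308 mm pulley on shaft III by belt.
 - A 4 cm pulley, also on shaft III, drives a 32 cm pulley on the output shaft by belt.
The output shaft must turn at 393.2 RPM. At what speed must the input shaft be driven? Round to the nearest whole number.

Overall ratio R = 2.1538 × 2.3158 × 8 = 39.903.
Required input speed = output speed × R = 393.2 × 39.903 = 15690 RPM.

15690 RPM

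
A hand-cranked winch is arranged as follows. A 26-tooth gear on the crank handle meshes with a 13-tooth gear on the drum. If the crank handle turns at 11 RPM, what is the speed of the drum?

22 RPM

Gear mesh: ratio = 13/26 = 0.5, so the drum turns at 11 / 0.5 = 22 RPM.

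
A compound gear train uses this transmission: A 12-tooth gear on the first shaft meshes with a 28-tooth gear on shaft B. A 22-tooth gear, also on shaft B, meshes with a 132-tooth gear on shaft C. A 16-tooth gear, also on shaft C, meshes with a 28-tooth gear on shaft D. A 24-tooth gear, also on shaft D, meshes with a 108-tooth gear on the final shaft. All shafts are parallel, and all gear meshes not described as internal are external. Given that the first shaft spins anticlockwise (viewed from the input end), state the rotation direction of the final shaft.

anticlockwise

the first shaft → shaft B: external mesh, 1 reversal → CW.
shaft B → shaft C: external mesh, 1 reversal → CCW.
shaft C → shaft D: external mesh, 1 reversal → CW.
shaft D → the final shaft: external mesh, 1 reversal → CCW.
4 reversals in total — an even number — so the final shaft turns the same way as the first shaft.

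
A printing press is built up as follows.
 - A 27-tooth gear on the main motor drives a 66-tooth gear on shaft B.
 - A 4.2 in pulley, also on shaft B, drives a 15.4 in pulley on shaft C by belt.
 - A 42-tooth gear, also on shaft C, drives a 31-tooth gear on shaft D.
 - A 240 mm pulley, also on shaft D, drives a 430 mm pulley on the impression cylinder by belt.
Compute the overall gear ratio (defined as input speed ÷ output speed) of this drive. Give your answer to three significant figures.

11.9

Each stage contributes driven/driver: gear mesh 66/27 = 2.4444, belt 15.4/4.2 = 3.6667, gear mesh 31/42 = 0.7381, belt 430/240 = 1.7917.
Overall: 2.4444 × 3.6667 × 0.7381 × 1.7917 = 11.853.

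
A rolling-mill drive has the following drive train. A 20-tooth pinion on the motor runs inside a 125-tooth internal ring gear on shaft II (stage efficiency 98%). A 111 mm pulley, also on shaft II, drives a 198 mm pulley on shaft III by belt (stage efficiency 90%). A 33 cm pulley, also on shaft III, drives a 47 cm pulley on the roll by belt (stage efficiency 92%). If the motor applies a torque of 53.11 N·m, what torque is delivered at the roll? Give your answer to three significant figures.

684 N·m

Internal gear: ratio = 125/20 = 6.25; torque at shaft II = 53.11 × 6.25 × 0.98 = 325.3 N·m.
Belt: ratio = 198/111 = 1.7838; torque at shaft III = 325.3 × 1.7838 × 0.90 = 522.24 N·m.
Belt: ratio = 47/33 = 1.4242; torque at the roll = 522.24 × 1.4242 × 0.92 = 684.29 N·m.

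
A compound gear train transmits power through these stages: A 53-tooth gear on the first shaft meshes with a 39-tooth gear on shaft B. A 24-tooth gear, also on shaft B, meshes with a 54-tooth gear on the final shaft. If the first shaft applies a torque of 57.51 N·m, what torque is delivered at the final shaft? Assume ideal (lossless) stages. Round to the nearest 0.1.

gear mesh 39/53 = 0.73585 → τ = 57.51·0.73585 = 42.319 N·m
gear mesh 54/24 = 2.25 → τ = 42.319·2.25 = 95.217 N·m

95.2 N·m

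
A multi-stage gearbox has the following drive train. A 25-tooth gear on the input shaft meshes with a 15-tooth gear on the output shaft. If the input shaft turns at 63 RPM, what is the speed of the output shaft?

105 RPM

gear mesh 15/25 = 0.6 → 63/0.6 = 105 RPM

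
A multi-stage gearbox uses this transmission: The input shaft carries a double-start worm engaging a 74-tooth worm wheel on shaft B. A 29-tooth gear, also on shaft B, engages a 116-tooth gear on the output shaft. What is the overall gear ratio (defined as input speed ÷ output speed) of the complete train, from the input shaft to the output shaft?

Each stage contributes driven/driver: worm 74/2 = 37, gear mesh 116/29 = 4.
Overall: 37 × 4 = 148.

148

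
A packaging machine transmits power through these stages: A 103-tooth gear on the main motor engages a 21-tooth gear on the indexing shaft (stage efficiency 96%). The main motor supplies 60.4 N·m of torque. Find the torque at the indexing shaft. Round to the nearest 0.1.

Gear mesh: ratio = 21/103 = 0.20388; torque at the indexing shaft = 60.4 × 0.20388 × 0.96 = 11.822 N·m.

11.8 N·m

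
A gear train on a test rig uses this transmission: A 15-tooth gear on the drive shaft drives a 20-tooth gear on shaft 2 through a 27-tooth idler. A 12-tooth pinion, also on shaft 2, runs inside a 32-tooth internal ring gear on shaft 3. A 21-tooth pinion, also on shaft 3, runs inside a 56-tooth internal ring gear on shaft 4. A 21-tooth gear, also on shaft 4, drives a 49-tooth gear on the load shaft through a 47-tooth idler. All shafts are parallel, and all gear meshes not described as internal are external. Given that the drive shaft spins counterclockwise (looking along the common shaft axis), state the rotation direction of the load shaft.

counterclockwise

the drive shaft → shaft 2: driver → idler → driven is 2 external meshes, 2 reversals → CCW.
shaft 2 → shaft 3: internal mesh, same direction → CCW.
shaft 3 → shaft 4: internal mesh, same direction → CCW.
shaft 4 → the load shaft: driver → idler → driven is 2 external meshes, 2 reversals → CCW.
4 reversals in total — an even number — so the load shaft turns the same way as the drive shaft.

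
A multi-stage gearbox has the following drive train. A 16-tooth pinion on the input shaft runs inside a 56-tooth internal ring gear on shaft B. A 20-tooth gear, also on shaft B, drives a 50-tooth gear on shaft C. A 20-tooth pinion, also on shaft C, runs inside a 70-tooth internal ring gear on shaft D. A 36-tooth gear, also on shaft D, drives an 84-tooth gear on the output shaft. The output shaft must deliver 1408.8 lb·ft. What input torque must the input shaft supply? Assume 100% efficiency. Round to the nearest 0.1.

19.7 lb·ft

Overall ratio R = 3.5 × 2.5 × 3.5 × 2.3333 = 71.458.
Input torque = output torque / R = 1408.8 / 71.458 = 19.715 lb·ft.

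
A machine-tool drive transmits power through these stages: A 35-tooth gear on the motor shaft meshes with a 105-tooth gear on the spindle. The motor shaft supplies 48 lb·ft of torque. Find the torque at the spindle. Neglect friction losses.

144 lb·ft

Gear mesh: ratio = 105/35 = 3; torque at the spindle = 48 × 3 = 144 lb·ft.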